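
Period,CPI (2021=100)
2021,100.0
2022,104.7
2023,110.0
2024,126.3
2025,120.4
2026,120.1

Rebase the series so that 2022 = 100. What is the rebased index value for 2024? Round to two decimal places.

120.63

Rebased(2024) = 126.3 / 104.7 × 100 = 120.6304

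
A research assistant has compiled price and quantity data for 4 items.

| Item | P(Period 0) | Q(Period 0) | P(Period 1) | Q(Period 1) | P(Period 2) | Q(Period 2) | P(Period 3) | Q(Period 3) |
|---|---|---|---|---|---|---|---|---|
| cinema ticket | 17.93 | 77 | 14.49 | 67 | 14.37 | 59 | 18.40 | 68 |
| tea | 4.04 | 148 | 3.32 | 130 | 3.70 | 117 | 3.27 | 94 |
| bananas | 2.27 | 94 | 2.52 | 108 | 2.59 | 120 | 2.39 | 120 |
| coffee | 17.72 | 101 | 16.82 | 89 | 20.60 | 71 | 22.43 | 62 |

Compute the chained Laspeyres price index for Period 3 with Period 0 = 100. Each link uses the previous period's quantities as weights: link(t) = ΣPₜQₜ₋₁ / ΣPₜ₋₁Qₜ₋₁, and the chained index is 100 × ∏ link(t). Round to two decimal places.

109.38

Link Period 0→Period 1:
ΣP(Period 1)Q(Period 0) = 14.49×77 + 3.32×148 + 2.52×94 + 16.82×101 = 1115.73 + 491.36 + 236.88 + 1698.82 = 3542.79
ΣP(Period 0)Q(Period 0) = 17.93×77 + 4.04×148 + 2.27×94 + 17.72×101 = 1380.61 + 597.92 + 213.38 + 1789.72 = 3981.63
link = 3542.79/3981.63 = 0.889784
Link Period 1→Period 2:
ΣP(Period 2)Q(Period 1) = 14.37×67 + 3.70×130 + 2.59×108 + 20.60×89 = 962.79 + 481 + 279.72 + 1833.4 = 3556.91
ΣP(Period 1)Q(Period 1) = 14.49×67 + 3.32×130 + 2.52×108 + 16.82×89 = 970.83 + 431.6 + 272.16 + 1496.98 = 3171.57
link = 3556.91/3171.57 = 1.121498
Link Period 2→Period 3:
ΣP(Period 3)Q(Period 2) = 18.40×59 + 3.27×117 + 2.39×120 + 22.43×71 = 1085.6 + 382.59 + 286.8 + 1592.53 = 3347.52
ΣP(Period 2)Q(Period 2) = 14.37×59 + 3.70×117 + 2.59×120 + 20.60×71 = 847.83 + 432.9 + 310.8 + 1462.6 = 3054.13
link = 3347.52/3054.13 = 1.096063
Chained index = 100 × 0.889784 × 1.121498 × 1.096063 = 109.3752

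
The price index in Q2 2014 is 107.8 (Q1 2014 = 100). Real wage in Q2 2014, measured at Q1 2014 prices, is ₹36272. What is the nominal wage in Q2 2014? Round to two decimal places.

39101.22

Nominal = Real × (Index/100) = 36272 × (107.8/100)
        = 36272 × 1.078 = 39101.2160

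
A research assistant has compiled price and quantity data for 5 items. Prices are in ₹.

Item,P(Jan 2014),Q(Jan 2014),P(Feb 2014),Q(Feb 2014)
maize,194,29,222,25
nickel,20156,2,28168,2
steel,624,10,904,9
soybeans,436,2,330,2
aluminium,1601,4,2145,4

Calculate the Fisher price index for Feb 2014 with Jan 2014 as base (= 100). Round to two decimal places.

136.43

Laspeyres component (base-period weights):
ΣP(Feb 2014)Q(Jan 2014) = 222×29 + 28168×2 + 904×10 + 330×2 + 2145×4 = 6438 + 56336 + 9040 + 660 + 8580 = 81054
ΣP(Jan 2014)Q(Jan 2014) = 194×29 + 20156×2 + 624×10 + 436×2 + 1601×4 = 5626 + 40312 + 6240 + 872 + 6404 = 59454
L = 81054 / 59454 × 100 = 136.3306
Paasche component (current-period weights):
ΣP(Feb 2014)Q(Feb 2014) = 222×25 + 28168×2 + 904×9 + 330×2 + 2145×4 = 5550 + 56336 + 8136 + 660 + 8580 = 79262
ΣP(Jan 2014)Q(Feb 2014) = 194×25 + 20156×2 + 624×9 + 436×2 + 1601×4 = 4850 + 40312 + 5616 + 872 + 6404 = 58054
P = 79262 / 58054 × 100 = 136.5315
Fisher = √(L × P) = √(136.3306 × 136.5315) = 136.4310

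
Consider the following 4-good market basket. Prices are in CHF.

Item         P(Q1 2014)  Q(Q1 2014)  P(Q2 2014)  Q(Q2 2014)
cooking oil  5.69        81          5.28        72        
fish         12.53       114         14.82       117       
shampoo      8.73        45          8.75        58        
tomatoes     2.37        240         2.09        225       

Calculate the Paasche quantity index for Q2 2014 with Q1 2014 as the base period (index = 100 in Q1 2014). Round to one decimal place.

102.6

Paasche quantity index uses current-period prices as weights.
ΣP(Q2 2014)·Q(Q2 2014) = 5.28×72 + 14.82×117 + 8.75×58 + 2.09×225 = 380.16 + 1733.94 + 507.5 + 470.25 = 3091.85
ΣP(Q2 2014)·Q(Q1 2014) = 5.28×81 + 14.82×114 + 8.75×45 + 2.09×240 = 427.68 + 1689.48 + 393.75 + 501.6 = 3012.51
Index = 3091.85 / 3012.51 × 100 = 102.6337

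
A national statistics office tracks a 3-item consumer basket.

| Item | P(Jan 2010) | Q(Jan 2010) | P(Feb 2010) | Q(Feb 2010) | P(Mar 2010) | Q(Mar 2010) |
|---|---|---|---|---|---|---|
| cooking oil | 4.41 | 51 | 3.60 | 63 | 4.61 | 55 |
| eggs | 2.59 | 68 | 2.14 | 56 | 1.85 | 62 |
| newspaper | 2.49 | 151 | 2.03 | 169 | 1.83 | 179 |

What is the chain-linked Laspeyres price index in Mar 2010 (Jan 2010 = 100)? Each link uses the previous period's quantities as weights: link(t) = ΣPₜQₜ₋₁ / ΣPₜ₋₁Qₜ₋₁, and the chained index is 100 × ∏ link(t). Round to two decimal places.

83.42

Link Jan 2010→Feb 2010:
ΣP(Feb 2010)Q(Jan 2010) = 3.60×51 + 2.14×68 + 2.03×151 = 183.6 + 145.52 + 306.53 = 635.65
ΣP(Jan 2010)Q(Jan 2010) = 4.41×51 + 2.59×68 + 2.49×151 = 224.91 + 176.12 + 375.99 = 777.02
link = 635.65/777.02 = 0.818061
Link Feb 2010→Mar 2010:
ΣP(Mar 2010)Q(Feb 2010) = 4.61×63 + 1.85×56 + 1.83×169 = 290.43 + 103.6 + 309.27 = 703.3
ΣP(Feb 2010)Q(Feb 2010) = 3.60×63 + 2.14×56 + 2.03×169 = 226.8 + 119.84 + 343.07 = 689.71
link = 703.3/689.71 = 1.019704
Chained index = 100 × 0.818061 × 1.019704 = 83.4180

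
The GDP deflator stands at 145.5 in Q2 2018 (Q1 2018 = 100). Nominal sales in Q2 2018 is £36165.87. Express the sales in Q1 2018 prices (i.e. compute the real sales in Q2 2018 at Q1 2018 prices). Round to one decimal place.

24856.3

Real = Nominal ÷ (Index/100) = 36165.87 ÷ (145.5/100)
     = 36165.87 ÷ 1.455 = 24856.2680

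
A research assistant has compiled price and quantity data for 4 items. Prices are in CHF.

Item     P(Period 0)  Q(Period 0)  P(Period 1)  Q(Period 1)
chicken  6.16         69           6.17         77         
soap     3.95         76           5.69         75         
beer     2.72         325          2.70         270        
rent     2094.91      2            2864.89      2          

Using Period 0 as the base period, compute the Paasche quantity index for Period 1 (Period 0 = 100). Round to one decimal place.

Paasche quantity index uses current-period prices as weights.
ΣP(Period 1)·Q(Period 1) = 6.17×77 + 5.69×75 + 2.70×270 + 2864.89×2 = 475.09 + 426.75 + 729 + 5729.78 = 7360.62
ΣP(Period 1)·Q(Period 0) = 6.17×69 + 5.69×76 + 2.70×325 + 2864.89×2 = 425.73 + 432.44 + 877.5 + 5729.78 = 7465.45
Index = 7360.62 / 7465.45 × 100 = 98.5958

98.6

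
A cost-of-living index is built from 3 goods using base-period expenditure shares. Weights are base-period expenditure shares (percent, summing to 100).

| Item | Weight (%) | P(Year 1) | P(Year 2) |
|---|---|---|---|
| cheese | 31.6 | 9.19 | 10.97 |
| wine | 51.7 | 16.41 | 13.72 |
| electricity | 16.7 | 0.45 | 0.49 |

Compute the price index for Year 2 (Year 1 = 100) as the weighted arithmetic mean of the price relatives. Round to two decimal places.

99.13

cheese: 31.6 × (10.97/9.19) = 31.6 × 1.193689 = 37.7206
wine: 51.7 × (13.72/16.41) = 51.7 × 0.836076 = 43.2251
electricity: 16.7 × (0.49/0.45) = 16.7 × 1.088889 = 18.1844
Index = Σ wᵢ·(p₁ᵢ/p₀ᵢ) = 37.7206 + 43.2251 + 18.1844 = 99.1301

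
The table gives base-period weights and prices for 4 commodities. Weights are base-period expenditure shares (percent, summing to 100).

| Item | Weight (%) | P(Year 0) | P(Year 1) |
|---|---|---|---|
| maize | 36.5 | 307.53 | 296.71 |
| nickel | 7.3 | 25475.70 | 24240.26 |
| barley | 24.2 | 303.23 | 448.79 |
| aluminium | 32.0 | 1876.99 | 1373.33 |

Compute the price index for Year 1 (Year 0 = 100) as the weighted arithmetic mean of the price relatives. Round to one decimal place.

maize: 36.5 × (296.71/307.53) = 36.5 × 0.964816 = 35.2158
nickel: 7.3 × (24240.26/25475.70) = 7.3 × 0.951505 = 6.9460
barley: 24.2 × (448.79/303.23) = 24.2 × 1.480032 = 35.8168
aluminium: 32.0 × (1373.33/1876.99) = 32.0 × 0.731666 = 23.4133
Index = Σ wᵢ·(p₁ᵢ/p₀ᵢ) = 35.2158 + 6.9460 + 35.8168 + 23.4133 = 101.3919

101.4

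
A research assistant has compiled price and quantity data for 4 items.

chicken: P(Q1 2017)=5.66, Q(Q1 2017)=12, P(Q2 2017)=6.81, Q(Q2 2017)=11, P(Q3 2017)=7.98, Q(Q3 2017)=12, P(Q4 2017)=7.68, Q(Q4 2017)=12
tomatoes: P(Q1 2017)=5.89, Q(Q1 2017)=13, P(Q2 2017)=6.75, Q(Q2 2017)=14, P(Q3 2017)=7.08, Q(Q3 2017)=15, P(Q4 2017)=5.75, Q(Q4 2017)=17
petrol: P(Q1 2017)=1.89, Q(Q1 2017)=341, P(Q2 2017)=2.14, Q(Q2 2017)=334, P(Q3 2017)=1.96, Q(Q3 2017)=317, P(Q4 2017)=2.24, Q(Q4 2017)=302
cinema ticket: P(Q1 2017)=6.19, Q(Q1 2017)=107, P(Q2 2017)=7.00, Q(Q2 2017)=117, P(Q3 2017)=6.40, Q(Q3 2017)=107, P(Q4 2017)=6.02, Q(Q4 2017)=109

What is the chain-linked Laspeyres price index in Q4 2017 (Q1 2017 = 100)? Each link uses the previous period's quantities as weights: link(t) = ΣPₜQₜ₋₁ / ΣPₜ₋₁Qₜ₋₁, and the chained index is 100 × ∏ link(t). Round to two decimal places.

Link Q1 2017→Q2 2017:
ΣP(Q2 2017)Q(Q1 2017) = 6.81×12 + 6.75×13 + 2.14×341 + 7.00×107 = 81.72 + 87.75 + 729.74 + 749 = 1648.21
ΣP(Q1 2017)Q(Q1 2017) = 5.66×12 + 5.89×13 + 1.89×341 + 6.19×107 = 67.92 + 76.57 + 644.49 + 662.33 = 1451.31
link = 1648.21/1451.31 = 1.135671
Link Q2 2017→Q3 2017:
ΣP(Q3 2017)Q(Q2 2017) = 7.98×11 + 7.08×14 + 1.96×334 + 6.40×117 = 87.78 + 99.12 + 654.64 + 748.8 = 1590.34
ΣP(Q2 2017)Q(Q2 2017) = 6.81×11 + 6.75×14 + 2.14×334 + 7.00×117 = 74.91 + 94.5 + 714.76 + 819 = 1703.17
link = 1590.34/1703.17 = 0.933753
Link Q3 2017→Q4 2017:
ΣP(Q4 2017)Q(Q3 2017) = 7.68×12 + 5.75×15 + 2.24×317 + 6.02×107 = 92.16 + 86.25 + 710.08 + 644.14 = 1532.63
ΣP(Q3 2017)Q(Q3 2017) = 7.98×12 + 7.08×15 + 1.96×317 + 6.40×107 = 95.76 + 106.2 + 621.32 + 684.8 = 1508.08
link = 1532.63/1508.08 = 1.016279
Chained index = 100 × 1.135671 × 0.933753 × 1.016279 = 107.7699

107.77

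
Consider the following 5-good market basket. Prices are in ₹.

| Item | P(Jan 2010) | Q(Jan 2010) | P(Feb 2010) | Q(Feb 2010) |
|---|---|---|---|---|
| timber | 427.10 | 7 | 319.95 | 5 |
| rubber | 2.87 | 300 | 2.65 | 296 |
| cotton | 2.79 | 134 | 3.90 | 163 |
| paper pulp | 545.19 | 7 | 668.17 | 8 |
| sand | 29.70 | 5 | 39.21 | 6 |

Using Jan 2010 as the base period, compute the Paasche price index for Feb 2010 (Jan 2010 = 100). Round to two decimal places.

Paasche price index uses current-period quantities as weights.
ΣP(Feb 2010)·Q(Feb 2010) = 319.95×5 + 2.65×296 + 3.90×163 + 668.17×8 + 39.21×6 = 1599.75 + 784.4 + 635.7 + 5345.36 + 235.26 = 8600.47
ΣP(Jan 2010)·Q(Feb 2010) = 427.10×5 + 2.87×296 + 2.79×163 + 545.19×8 + 29.70×6 = 2135.5 + 849.52 + 454.77 + 4361.52 + 178.2 = 7979.51
Index = 8600.47 / 7979.51 × 100 = 107.7819

107.78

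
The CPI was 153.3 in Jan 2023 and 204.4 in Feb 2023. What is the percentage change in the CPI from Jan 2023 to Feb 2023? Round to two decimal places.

Change = (204.4 − 153.3) / 153.3 × 100
       = 51.1 / 153.3 × 100 = 33.3333%

33.33%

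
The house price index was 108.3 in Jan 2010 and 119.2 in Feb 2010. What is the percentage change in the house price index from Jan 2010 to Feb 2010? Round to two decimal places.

10.06%

Change = (119.2 − 108.3) / 108.3 × 100
       = 10.9 / 108.3 × 100 = 10.0646%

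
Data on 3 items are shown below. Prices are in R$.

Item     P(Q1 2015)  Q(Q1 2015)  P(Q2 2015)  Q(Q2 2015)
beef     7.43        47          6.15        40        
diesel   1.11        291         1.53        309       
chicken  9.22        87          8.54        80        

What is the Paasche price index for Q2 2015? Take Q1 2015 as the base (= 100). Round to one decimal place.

101.8

Paasche price index uses current-period quantities as weights.
ΣP(Q2 2015)·Q(Q2 2015) = 6.15×40 + 1.53×309 + 8.54×80 = 246 + 472.77 + 683.2 = 1401.97
ΣP(Q1 2015)·Q(Q2 2015) = 7.43×40 + 1.11×309 + 9.22×80 = 297.2 + 342.99 + 737.6 = 1377.79
Index = 1401.97 / 1377.79 × 100 = 101.7550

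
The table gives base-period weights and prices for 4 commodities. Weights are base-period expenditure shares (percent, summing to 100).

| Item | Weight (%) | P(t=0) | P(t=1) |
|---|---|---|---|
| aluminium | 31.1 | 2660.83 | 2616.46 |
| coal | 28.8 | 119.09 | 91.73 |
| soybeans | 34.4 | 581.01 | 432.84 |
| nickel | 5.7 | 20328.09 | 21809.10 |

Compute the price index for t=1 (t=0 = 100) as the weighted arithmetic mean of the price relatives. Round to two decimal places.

84.51

aluminium: 31.1 × (2616.46/2660.83) = 31.1 × 0.983325 = 30.5814
coal: 28.8 × (91.73/119.09) = 28.8 × 0.770258 = 22.1834
soybeans: 34.4 × (432.84/581.01) = 34.4 × 0.744979 = 25.6273
nickel: 5.7 × (21809.10/20328.09) = 5.7 × 1.072855 = 6.1153
Index = Σ wᵢ·(p₁ᵢ/p₀ᵢ) = 30.5814 + 22.1834 + 25.6273 + 6.1153 = 84.5074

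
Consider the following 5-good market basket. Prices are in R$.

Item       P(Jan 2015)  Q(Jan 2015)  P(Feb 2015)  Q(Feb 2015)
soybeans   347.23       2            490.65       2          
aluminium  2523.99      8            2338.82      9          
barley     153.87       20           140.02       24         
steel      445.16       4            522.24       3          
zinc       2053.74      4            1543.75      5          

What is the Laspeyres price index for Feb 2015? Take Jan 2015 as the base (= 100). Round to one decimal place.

Laspeyres price index uses base-period quantities as weights.
ΣP(Feb 2015)·Q(Jan 2015) = 490.65×2 + 2338.82×8 + 140.02×20 + 522.24×4 + 1543.75×4 = 981.3 + 18710.56 + 2800.4 + 2088.96 + 6175 = 30756.22
ΣP(Jan 2015)·Q(Jan 2015) = 347.23×2 + 2523.99×8 + 153.87×20 + 445.16×4 + 2053.74×4 = 694.46 + 20191.92 + 3077.4 + 1780.64 + 8214.96 = 33959.38
Index = 30756.22 / 33959.38 × 100 = 90.5677

90.6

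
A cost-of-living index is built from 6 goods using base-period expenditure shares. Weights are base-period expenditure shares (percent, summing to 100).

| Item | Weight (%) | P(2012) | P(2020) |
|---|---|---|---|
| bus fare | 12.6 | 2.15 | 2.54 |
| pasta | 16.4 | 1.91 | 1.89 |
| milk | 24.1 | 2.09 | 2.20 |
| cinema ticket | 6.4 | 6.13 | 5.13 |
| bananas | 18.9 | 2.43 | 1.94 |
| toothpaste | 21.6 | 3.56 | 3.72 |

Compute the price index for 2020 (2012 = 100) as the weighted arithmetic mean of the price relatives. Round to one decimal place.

bus fare: 12.6 × (2.54/2.15) = 12.6 × 1.181395 = 14.8856
pasta: 16.4 × (1.89/1.91) = 16.4 × 0.989529 = 16.2283
milk: 24.1 × (2.20/2.09) = 24.1 × 1.052632 = 25.3684
cinema ticket: 6.4 × (5.13/6.13) = 6.4 × 0.836868 = 5.3560
bananas: 18.9 × (1.94/2.43) = 18.9 × 0.798354 = 15.0889
toothpaste: 21.6 × (3.72/3.56) = 21.6 × 1.044944 = 22.5708
Index = Σ wᵢ·(p₁ᵢ/p₀ᵢ) = 14.8856 + 16.2283 + 25.3684 + 5.3560 + 15.0889 + 22.5708 = 99.4979

99.5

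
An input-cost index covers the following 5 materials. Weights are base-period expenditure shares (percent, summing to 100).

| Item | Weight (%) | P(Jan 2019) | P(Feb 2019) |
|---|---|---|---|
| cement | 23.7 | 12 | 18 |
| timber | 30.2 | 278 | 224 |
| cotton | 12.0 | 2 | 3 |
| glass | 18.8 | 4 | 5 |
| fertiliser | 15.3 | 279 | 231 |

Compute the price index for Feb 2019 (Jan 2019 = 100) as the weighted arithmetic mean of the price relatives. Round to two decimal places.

cement: 23.7 × (18/12) = 23.7 × 1.500000 = 35.5500
timber: 30.2 × (224/278) = 30.2 × 0.805755 = 24.3338
cotton: 12.0 × (3/2) = 12.0 × 1.500000 = 18.0000
glass: 18.8 × (5/4) = 18.8 × 1.250000 = 23.5000
fertiliser: 15.3 × (231/279) = 15.3 × 0.827957 = 12.6677
Index = Σ wᵢ·(p₁ᵢ/p₀ᵢ) = 35.5500 + 24.3338 + 18.0000 + 23.5000 + 12.6677 = 114.0516

114.05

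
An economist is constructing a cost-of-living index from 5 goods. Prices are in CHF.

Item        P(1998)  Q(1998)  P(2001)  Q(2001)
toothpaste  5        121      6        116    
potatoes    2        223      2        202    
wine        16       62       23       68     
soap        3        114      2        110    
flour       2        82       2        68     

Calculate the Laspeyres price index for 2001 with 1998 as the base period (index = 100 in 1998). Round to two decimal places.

Laspeyres price index uses base-period quantities as weights.
ΣP(2001)·Q(1998) = 6×121 + 2×223 + 23×62 + 2×114 + 2×82 = 726 + 446 + 1426 + 228 + 164 = 2990
ΣP(1998)·Q(1998) = 5×121 + 2×223 + 16×62 + 3×114 + 2×82 = 605 + 446 + 992 + 342 + 164 = 2549
Index = 2990 / 2549 × 100 = 117.3009

117.30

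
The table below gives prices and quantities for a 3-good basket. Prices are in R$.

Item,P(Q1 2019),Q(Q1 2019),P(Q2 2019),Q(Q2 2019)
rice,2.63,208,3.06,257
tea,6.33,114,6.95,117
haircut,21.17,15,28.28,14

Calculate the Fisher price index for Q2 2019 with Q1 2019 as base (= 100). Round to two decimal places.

Laspeyres component (base-period weights):
ΣP(Q2 2019)Q(Q1 2019) = 3.06×208 + 6.95×114 + 28.28×15 = 636.48 + 792.3 + 424.2 = 1852.98
ΣP(Q1 2019)Q(Q1 2019) = 2.63×208 + 6.33×114 + 21.17×15 = 547.04 + 721.62 + 317.55 = 1586.21
L = 1852.98 / 1586.21 × 100 = 116.8181
Paasche component (current-period weights):
ΣP(Q2 2019)Q(Q2 2019) = 3.06×257 + 6.95×117 + 28.28×14 = 786.42 + 813.15 + 395.92 = 1995.49
ΣP(Q1 2019)Q(Q2 2019) = 2.63×257 + 6.33×117 + 21.17×14 = 675.91 + 740.61 + 296.38 = 1712.9
P = 1995.49 / 1712.9 × 100 = 116.4978
Fisher = √(L × P) = √(116.8181 × 116.4978) = 116.6578

116.66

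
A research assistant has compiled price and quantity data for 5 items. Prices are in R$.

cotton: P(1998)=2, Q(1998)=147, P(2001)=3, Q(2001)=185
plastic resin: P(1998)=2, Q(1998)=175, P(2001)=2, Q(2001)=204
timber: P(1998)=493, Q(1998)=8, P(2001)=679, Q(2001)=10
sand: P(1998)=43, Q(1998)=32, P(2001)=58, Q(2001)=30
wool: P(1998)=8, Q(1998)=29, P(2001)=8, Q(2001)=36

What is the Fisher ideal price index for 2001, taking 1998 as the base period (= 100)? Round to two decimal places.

134.19

Laspeyres component (base-period weights):
ΣP(2001)Q(1998) = 3×147 + 2×175 + 679×8 + 58×32 + 8×29 = 441 + 350 + 5432 + 1856 + 232 = 8311
ΣP(1998)Q(1998) = 2×147 + 2×175 + 493×8 + 43×32 + 8×29 = 294 + 350 + 3944 + 1376 + 232 = 6196
L = 8311 / 6196 × 100 = 134.1349
Paasche component (current-period weights):
ΣP(2001)Q(2001) = 3×185 + 2×204 + 679×10 + 58×30 + 8×36 = 555 + 408 + 6790 + 1740 + 288 = 9781
ΣP(1998)Q(2001) = 2×185 + 2×204 + 493×10 + 43×30 + 8×36 = 370 + 408 + 4930 + 1290 + 288 = 7286
P = 9781 / 7286 × 100 = 134.2438
Fisher = √(L × P) = √(134.1349 × 134.2438) = 134.1893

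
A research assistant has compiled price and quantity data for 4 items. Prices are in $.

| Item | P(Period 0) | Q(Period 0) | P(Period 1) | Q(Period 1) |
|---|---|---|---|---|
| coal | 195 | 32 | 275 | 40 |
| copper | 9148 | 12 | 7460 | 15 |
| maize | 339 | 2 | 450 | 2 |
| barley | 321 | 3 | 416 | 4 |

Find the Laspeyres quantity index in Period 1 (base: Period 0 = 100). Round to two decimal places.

124.92

Laspeyres quantity index uses base-period prices as weights.
ΣP(Period 0)·Q(Period 1) = 195×40 + 9148×15 + 339×2 + 321×4 = 7800 + 137220 + 678 + 1284 = 146982
ΣP(Period 0)·Q(Period 0) = 195×32 + 9148×12 + 339×2 + 321×3 = 6240 + 109776 + 678 + 963 = 117657
Index = 146982 / 117657 × 100 = 124.9241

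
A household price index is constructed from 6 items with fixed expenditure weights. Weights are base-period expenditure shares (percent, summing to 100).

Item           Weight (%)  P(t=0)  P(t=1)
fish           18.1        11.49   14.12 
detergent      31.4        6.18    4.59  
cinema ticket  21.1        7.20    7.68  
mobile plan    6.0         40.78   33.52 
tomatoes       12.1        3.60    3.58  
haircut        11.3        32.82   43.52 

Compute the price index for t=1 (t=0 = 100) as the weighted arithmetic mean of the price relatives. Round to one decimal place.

100.0

fish: 18.1 × (14.12/11.49) = 18.1 × 1.228895 = 22.2430
detergent: 31.4 × (4.59/6.18) = 31.4 × 0.742718 = 23.3214
cinema ticket: 21.1 × (7.68/7.20) = 21.1 × 1.066667 = 22.5067
mobile plan: 6.0 × (33.52/40.78) = 6.0 × 0.821972 = 4.9318
tomatoes: 12.1 × (3.58/3.60) = 12.1 × 0.994444 = 12.0328
haircut: 11.3 × (43.52/32.82) = 11.3 × 1.326021 = 14.9840
Index = Σ wᵢ·(p₁ᵢ/p₀ᵢ) = 22.2430 + 23.3214 + 22.5067 + 4.9318 + 12.0328 + 14.9840 = 100.0197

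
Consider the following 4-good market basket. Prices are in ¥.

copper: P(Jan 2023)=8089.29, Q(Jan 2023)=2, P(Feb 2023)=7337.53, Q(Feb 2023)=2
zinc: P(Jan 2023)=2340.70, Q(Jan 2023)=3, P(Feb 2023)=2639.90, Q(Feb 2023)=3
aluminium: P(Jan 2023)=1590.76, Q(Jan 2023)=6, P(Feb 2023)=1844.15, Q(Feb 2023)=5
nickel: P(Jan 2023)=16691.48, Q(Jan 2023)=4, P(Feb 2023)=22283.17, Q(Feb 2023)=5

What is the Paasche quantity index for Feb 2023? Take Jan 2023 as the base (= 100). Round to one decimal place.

Paasche quantity index uses current-period prices as weights.
ΣP(Feb 2023)·Q(Feb 2023) = 7337.53×2 + 2639.90×3 + 1844.15×5 + 22283.17×5 = 14675.06 + 7919.7 + 9220.75 + 111415.85 = 143231.36
ΣP(Feb 2023)·Q(Jan 2023) = 7337.53×2 + 2639.90×3 + 1844.15×6 + 22283.17×4 = 14675.06 + 7919.7 + 11064.9 + 89132.68 = 122792.34
Index = 143231.36 / 122792.34 × 100 = 116.6452

116.6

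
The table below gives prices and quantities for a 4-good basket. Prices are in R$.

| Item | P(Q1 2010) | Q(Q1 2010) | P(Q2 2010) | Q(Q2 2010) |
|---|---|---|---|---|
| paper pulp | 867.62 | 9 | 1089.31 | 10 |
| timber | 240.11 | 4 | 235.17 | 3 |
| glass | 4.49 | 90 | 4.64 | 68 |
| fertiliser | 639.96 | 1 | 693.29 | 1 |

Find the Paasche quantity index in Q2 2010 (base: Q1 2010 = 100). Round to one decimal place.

106.3

Paasche quantity index uses current-period prices as weights.
ΣP(Q2 2010)·Q(Q2 2010) = 1089.31×10 + 235.17×3 + 4.64×68 + 693.29×1 = 10893.1 + 705.51 + 315.52 + 693.29 = 12607.42
ΣP(Q2 2010)·Q(Q1 2010) = 1089.31×9 + 235.17×4 + 4.64×90 + 693.29×1 = 9803.79 + 940.68 + 417.6 + 693.29 = 11855.36
Index = 12607.42 / 11855.36 × 100 = 106.3436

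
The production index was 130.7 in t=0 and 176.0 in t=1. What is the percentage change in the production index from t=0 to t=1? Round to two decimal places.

Change = (176.0 − 130.7) / 130.7 × 100
       = 45.3 / 130.7 × 100 = 34.6595%

34.66%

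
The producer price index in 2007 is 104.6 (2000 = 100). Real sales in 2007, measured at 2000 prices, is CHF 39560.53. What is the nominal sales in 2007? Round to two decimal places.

41380.31

Nominal = Real × (Index/100) = 39560.53 × (104.6/100)
        = 39560.53 × 1.046 = 41380.3144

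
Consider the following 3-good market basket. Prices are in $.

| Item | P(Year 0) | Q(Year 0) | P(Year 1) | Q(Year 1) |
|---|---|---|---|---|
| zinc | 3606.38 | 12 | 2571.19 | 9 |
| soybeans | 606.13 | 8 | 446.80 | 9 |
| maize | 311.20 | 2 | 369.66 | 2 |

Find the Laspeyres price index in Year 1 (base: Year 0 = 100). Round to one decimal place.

Laspeyres price index uses base-period quantities as weights.
ΣP(Year 1)·Q(Year 0) = 2571.19×12 + 446.80×8 + 369.66×2 = 30854.28 + 3574.4 + 739.32 = 35168
ΣP(Year 0)·Q(Year 0) = 3606.38×12 + 606.13×8 + 311.20×2 = 43276.56 + 4849.04 + 622.4 = 48748
Index = 35168 / 48748 × 100 = 72.1424

72.1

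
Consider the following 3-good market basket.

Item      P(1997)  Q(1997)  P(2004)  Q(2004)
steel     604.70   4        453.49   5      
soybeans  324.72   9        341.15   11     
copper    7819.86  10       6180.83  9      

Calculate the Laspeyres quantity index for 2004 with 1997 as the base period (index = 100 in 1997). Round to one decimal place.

92.1

Laspeyres quantity index uses base-period prices as weights.
ΣP(1997)·Q(2004) = 604.70×5 + 324.72×11 + 7819.86×9 = 3023.5 + 3571.92 + 70378.74 = 76974.16
ΣP(1997)·Q(1997) = 604.70×4 + 324.72×9 + 7819.86×10 = 2418.8 + 2922.48 + 78198.6 = 83539.88
Index = 76974.16 / 83539.88 × 100 = 92.1406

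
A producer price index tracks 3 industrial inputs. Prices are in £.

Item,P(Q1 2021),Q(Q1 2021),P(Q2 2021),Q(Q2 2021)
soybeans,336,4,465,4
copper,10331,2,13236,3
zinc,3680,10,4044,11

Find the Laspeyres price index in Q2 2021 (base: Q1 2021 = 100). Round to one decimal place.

116.9

Laspeyres price index uses base-period quantities as weights.
ΣP(Q2 2021)·Q(Q1 2021) = 465×4 + 13236×2 + 4044×10 = 1860 + 26472 + 40440 = 68772
ΣP(Q1 2021)·Q(Q1 2021) = 336×4 + 10331×2 + 3680×10 = 1344 + 20662 + 36800 = 58806
Index = 68772 / 58806 × 100 = 116.9473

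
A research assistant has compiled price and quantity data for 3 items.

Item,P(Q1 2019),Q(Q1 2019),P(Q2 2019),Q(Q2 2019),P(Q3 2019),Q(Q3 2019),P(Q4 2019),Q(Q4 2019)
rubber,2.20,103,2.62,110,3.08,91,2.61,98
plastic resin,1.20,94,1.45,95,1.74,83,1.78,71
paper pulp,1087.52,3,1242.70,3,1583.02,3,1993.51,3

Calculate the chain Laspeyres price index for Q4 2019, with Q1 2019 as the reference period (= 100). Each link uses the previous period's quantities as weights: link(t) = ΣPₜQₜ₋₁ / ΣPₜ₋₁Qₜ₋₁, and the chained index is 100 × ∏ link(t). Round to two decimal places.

Link Q1 2019→Q2 2019:
ΣP(Q2 2019)Q(Q1 2019) = 2.62×103 + 1.45×94 + 1242.70×3 = 269.86 + 136.3 + 3728.1 = 4134.26
ΣP(Q1 2019)Q(Q1 2019) = 2.20×103 + 1.20×94 + 1087.52×3 = 226.6 + 112.8 + 3262.56 = 3601.96
link = 4134.26/3601.96 = 1.147781
Link Q2 2019→Q3 2019:
ΣP(Q3 2019)Q(Q2 2019) = 3.08×110 + 1.74×95 + 1583.02×3 = 338.8 + 165.3 + 4749.06 = 5253.16
ΣP(Q2 2019)Q(Q2 2019) = 2.62×110 + 1.45×95 + 1242.70×3 = 288.2 + 137.75 + 3728.1 = 4154.05
link = 5253.16/4154.05 = 1.264588
Link Q3 2019→Q4 2019:
ΣP(Q4 2019)Q(Q3 2019) = 2.61×91 + 1.78×83 + 1993.51×3 = 237.51 + 147.74 + 5980.53 = 6365.78
ΣP(Q3 2019)Q(Q3 2019) = 3.08×91 + 1.74×83 + 1583.02×3 = 280.28 + 144.42 + 4749.06 = 5173.76
link = 6365.78/5173.76 = 1.230397
Chained index = 100 × 1.147781 × 1.264588 × 1.230397 = 178.5884

178.59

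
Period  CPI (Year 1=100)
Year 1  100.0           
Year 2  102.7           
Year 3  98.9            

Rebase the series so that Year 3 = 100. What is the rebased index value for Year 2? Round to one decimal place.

103.8

Rebased(Year 2) = 102.7 / 98.9 × 100 = 103.8423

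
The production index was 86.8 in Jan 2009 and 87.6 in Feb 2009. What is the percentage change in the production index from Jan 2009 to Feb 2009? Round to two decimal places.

0.92%

Change = (87.6 − 86.8) / 86.8 × 100
       = 0.8 / 86.8 × 100 = 0.9217%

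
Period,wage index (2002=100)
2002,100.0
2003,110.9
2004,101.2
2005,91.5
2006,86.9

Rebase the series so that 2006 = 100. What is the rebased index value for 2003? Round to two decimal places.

127.62

Rebased(2003) = 110.9 / 86.9 × 100 = 127.6180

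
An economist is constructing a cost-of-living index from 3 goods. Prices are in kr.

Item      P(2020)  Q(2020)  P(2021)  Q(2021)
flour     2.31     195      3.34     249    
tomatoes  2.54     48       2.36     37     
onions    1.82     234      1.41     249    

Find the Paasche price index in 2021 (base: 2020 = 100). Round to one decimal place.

Paasche price index uses current-period quantities as weights.
ΣP(2021)·Q(2021) = 3.34×249 + 2.36×37 + 1.41×249 = 831.66 + 87.32 + 351.09 = 1270.07
ΣP(2020)·Q(2021) = 2.31×249 + 2.54×37 + 1.82×249 = 575.19 + 93.98 + 453.18 = 1122.35
Index = 1270.07 / 1122.35 × 100 = 113.1617

113.2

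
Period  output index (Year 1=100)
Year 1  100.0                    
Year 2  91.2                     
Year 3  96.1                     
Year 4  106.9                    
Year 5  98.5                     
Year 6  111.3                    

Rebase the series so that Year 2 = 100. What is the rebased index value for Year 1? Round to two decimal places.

109.65

Rebased(Year 1) = 100.0 / 91.2 × 100 = 109.6491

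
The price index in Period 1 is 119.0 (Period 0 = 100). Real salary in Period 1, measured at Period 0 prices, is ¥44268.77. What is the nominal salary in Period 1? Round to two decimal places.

Nominal = Real × (Index/100) = 44268.77 × (119.0/100)
        = 44268.77 × 1.190 = 52679.8363

52679.84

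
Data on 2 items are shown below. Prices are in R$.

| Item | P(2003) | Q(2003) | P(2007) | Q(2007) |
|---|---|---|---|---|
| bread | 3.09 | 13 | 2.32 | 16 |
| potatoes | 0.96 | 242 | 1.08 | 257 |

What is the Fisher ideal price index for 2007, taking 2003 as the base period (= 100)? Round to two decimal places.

Laspeyres component (base-period weights):
ΣP(2007)Q(2003) = 2.32×13 + 1.08×242 = 30.16 + 261.36 = 291.52
ΣP(2003)Q(2003) = 3.09×13 + 0.96×242 = 40.17 + 232.32 = 272.49
L = 291.52 / 272.49 × 100 = 106.9837
Paasche component (current-period weights):
ΣP(2007)Q(2007) = 2.32×16 + 1.08×257 = 37.12 + 277.56 = 314.68
ΣP(2003)Q(2007) = 3.09×16 + 0.96×257 = 49.44 + 246.72 = 296.16
P = 314.68 / 296.16 × 100 = 106.2534
Fisher = √(L × P) = √(106.9837 × 106.2534) = 106.6179

106.62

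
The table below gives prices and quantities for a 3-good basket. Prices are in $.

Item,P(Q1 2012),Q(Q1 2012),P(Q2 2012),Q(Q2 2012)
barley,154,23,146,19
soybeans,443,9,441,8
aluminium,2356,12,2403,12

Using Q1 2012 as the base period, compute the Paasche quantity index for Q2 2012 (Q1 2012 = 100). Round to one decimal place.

Paasche quantity index uses current-period prices as weights.
ΣP(Q2 2012)·Q(Q2 2012) = 146×19 + 441×8 + 2403×12 = 2774 + 3528 + 28836 = 35138
ΣP(Q2 2012)·Q(Q1 2012) = 146×23 + 441×9 + 2403×12 = 3358 + 3969 + 28836 = 36163
Index = 35138 / 36163 × 100 = 97.1656

97.2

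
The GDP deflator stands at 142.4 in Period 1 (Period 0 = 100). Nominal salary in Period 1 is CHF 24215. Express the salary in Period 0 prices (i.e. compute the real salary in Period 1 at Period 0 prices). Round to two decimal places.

17004.92

Real = Nominal ÷ (Index/100) = 24215 ÷ (142.4/100)
     = 24215 ÷ 1.424 = 17004.9157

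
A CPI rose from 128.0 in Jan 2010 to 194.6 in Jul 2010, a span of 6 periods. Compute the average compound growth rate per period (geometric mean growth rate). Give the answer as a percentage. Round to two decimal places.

7.23%

Growth factor = (194.6/128.0)^(1/6) = (1.520312)^(1/6) = 1.072314
Growth rate = 1.072314 − 1 = 0.072314 = 7.2314%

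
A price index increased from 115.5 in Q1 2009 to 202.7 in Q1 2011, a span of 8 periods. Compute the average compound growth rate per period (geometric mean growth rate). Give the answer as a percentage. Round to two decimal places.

Growth factor = (202.7/115.5)^(1/8) = (1.754978)^(1/8) = 1.072838
Growth rate = 1.072838 − 1 = 0.072838 = 7.2838%

7.28%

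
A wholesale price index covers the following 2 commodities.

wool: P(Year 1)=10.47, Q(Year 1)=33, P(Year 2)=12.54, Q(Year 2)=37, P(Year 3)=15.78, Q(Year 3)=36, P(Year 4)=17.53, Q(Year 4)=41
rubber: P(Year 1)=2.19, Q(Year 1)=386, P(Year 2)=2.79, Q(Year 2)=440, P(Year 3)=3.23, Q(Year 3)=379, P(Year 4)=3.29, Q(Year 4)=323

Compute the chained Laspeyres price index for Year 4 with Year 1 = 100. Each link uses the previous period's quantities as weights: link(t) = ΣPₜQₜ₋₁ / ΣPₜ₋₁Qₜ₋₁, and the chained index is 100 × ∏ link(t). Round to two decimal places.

155.48

Link Year 1→Year 2:
ΣP(Year 2)Q(Year 1) = 12.54×33 + 2.79×386 = 413.82 + 1076.94 = 1490.76
ΣP(Year 1)Q(Year 1) = 10.47×33 + 2.19×386 = 345.51 + 845.34 = 1190.85
link = 1490.76/1190.85 = 1.251845
Link Year 2→Year 3:
ΣP(Year 3)Q(Year 2) = 15.78×37 + 3.23×440 = 583.86 + 1421.2 = 2005.06
ΣP(Year 2)Q(Year 2) = 12.54×37 + 2.79×440 = 463.98 + 1227.6 = 1691.58
link = 2005.06/1691.58 = 1.185318
Link Year 3→Year 4:
ΣP(Year 4)Q(Year 3) = 17.53×36 + 3.29×379 = 631.08 + 1246.91 = 1877.99
ΣP(Year 3)Q(Year 3) = 15.78×36 + 3.23×379 = 568.08 + 1224.17 = 1792.25
link = 1877.99/1792.25 = 1.047839
Chained index = 100 × 1.251845 × 1.185318 × 1.047839 = 155.4820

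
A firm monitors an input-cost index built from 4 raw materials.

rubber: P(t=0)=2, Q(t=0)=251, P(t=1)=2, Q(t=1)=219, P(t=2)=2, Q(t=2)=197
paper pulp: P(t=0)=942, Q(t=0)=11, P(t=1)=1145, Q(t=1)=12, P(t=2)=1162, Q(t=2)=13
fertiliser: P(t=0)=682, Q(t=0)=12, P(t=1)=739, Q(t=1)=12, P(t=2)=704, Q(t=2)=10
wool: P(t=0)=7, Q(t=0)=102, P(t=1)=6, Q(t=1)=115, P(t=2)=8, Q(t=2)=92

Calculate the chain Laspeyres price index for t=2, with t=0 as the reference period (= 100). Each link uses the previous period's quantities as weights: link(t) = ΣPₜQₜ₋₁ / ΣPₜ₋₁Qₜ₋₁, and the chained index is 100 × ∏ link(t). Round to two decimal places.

Link t=0→t=1:
ΣP(t=1)Q(t=0) = 2×251 + 1145×11 + 739×12 + 6×102 = 502 + 12595 + 8868 + 612 = 22577
ΣP(t=0)Q(t=0) = 2×251 + 942×11 + 682×12 + 7×102 = 502 + 10362 + 8184 + 714 = 19762
link = 22577/19762 = 1.142445
Link t=1→t=2:
ΣP(t=2)Q(t=1) = 2×219 + 1162×12 + 704×12 + 8×115 = 438 + 13944 + 8448 + 920 = 23750
ΣP(t=1)Q(t=1) = 2×219 + 1145×12 + 739×12 + 6×115 = 438 + 13740 + 8868 + 690 = 23736
link = 23750/23736 = 1.000590
Chained index = 100 × 1.142445 × 1.000590 = 114.3119

114.31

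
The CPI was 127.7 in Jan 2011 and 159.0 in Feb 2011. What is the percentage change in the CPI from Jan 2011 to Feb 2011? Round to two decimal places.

24.51%

Change = (159.0 − 127.7) / 127.7 × 100
       = 31.3 / 127.7 × 100 = 24.5106%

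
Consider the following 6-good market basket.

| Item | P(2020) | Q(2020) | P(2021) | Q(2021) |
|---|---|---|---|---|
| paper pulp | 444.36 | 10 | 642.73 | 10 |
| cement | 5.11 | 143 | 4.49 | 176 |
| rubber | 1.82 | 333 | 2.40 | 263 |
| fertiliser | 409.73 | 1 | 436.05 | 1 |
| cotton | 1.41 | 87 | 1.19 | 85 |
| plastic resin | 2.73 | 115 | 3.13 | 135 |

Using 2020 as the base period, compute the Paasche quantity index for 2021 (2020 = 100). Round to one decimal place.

100.5

Paasche quantity index uses current-period prices as weights.
ΣP(2021)·Q(2021) = 642.73×10 + 4.49×176 + 2.40×263 + 436.05×1 + 1.19×85 + 3.13×135 = 6427.3 + 790.24 + 631.2 + 436.05 + 101.15 + 422.55 = 8808.49
ΣP(2021)·Q(2020) = 642.73×10 + 4.49×143 + 2.40×333 + 436.05×1 + 1.19×87 + 3.13×115 = 6427.3 + 642.07 + 799.2 + 436.05 + 103.53 + 359.95 = 8768.1
Index = 8808.49 / 8768.1 × 100 = 100.4606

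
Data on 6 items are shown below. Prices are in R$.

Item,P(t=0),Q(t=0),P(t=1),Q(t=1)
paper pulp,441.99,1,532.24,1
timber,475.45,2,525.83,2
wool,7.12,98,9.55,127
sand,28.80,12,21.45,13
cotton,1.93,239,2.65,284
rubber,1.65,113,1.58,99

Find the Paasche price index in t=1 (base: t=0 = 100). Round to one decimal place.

117.8

Paasche price index uses current-period quantities as weights.
ΣP(t=1)·Q(t=1) = 532.24×1 + 525.83×2 + 9.55×127 + 21.45×13 + 2.65×284 + 1.58×99 = 532.24 + 1051.66 + 1212.85 + 278.85 + 752.6 + 156.42 = 3984.62
ΣP(t=0)·Q(t=1) = 441.99×1 + 475.45×2 + 7.12×127 + 28.80×13 + 1.93×284 + 1.65×99 = 441.99 + 950.9 + 904.24 + 374.4 + 548.12 + 163.35 = 3383
Index = 3984.62 / 3383 × 100 = 117.7836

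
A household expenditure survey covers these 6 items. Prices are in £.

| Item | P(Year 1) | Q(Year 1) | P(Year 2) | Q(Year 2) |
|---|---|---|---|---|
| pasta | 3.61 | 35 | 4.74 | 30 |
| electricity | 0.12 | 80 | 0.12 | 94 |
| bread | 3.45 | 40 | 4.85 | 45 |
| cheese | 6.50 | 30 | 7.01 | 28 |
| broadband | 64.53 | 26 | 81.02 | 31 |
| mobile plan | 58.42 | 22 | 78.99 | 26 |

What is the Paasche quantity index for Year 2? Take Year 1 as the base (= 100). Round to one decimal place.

116.0

Paasche quantity index uses current-period prices as weights.
ΣP(Year 2)·Q(Year 2) = 4.74×30 + 0.12×94 + 4.85×45 + 7.01×28 + 81.02×31 + 78.99×26 = 142.2 + 11.28 + 218.25 + 196.28 + 2511.62 + 2053.74 = 5133.37
ΣP(Year 2)·Q(Year 1) = 4.74×35 + 0.12×80 + 4.85×40 + 7.01×30 + 81.02×26 + 78.99×22 = 165.9 + 9.6 + 194 + 210.3 + 2106.52 + 1737.78 = 4424.1
Index = 5133.37 / 4424.1 × 100 = 116.0320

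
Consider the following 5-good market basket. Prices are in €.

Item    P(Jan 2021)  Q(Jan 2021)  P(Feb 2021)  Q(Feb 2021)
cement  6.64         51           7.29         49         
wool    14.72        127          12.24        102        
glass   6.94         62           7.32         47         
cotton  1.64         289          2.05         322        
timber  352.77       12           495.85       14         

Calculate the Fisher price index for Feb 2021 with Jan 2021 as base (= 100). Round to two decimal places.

Laspeyres component (base-period weights):
ΣP(Feb 2021)Q(Jan 2021) = 7.29×51 + 12.24×127 + 7.32×62 + 2.05×289 + 495.85×12 = 371.79 + 1554.48 + 453.84 + 592.45 + 5950.2 = 8922.76
ΣP(Jan 2021)Q(Jan 2021) = 6.64×51 + 14.72×127 + 6.94×62 + 1.64×289 + 352.77×12 = 338.64 + 1869.44 + 430.28 + 473.96 + 4233.24 = 7345.56
L = 8922.76 / 7345.56 × 100 = 121.4715
Paasche component (current-period weights):
ΣP(Feb 2021)Q(Feb 2021) = 7.29×49 + 12.24×102 + 7.32×47 + 2.05×322 + 495.85×14 = 357.21 + 1248.48 + 344.04 + 660.1 + 6941.9 = 9551.73
ΣP(Jan 2021)Q(Feb 2021) = 6.64×49 + 14.72×102 + 6.94×47 + 1.64×322 + 352.77×14 = 325.36 + 1501.44 + 326.18 + 528.08 + 4938.78 = 7619.84
P = 9551.73 / 7619.84 × 100 = 125.3534
Fisher = √(L × P) = √(121.4715 × 125.3534) = 123.3972

123.40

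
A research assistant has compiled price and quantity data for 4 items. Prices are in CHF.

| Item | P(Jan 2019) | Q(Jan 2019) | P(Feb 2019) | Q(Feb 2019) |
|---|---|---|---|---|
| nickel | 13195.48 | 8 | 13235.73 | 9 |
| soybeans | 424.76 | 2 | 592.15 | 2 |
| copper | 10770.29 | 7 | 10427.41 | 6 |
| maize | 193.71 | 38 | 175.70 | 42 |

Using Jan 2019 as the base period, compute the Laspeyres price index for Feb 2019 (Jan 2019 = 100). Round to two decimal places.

Laspeyres price index uses base-period quantities as weights.
ΣP(Feb 2019)·Q(Jan 2019) = 13235.73×8 + 592.15×2 + 10427.41×7 + 175.70×38 = 105885.84 + 1184.3 + 72991.87 + 6676.6 = 186738.61
ΣP(Jan 2019)·Q(Jan 2019) = 13195.48×8 + 424.76×2 + 10770.29×7 + 193.71×38 = 105563.84 + 849.52 + 75392.03 + 7360.98 = 189166.37
Index = 186738.61 / 189166.37 × 100 = 98.7166

98.72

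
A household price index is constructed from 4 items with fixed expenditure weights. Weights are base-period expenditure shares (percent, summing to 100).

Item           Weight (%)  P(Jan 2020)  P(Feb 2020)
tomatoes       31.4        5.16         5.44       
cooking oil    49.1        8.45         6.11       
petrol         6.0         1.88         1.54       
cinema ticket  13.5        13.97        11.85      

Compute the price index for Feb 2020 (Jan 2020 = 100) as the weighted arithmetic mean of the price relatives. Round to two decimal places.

tomatoes: 31.4 × (5.44/5.16) = 31.4 × 1.054264 = 33.1039
cooking oil: 49.1 × (6.11/8.45) = 49.1 × 0.723077 = 35.5031
petrol: 6.0 × (1.54/1.88) = 6.0 × 0.819149 = 4.9149
cinema ticket: 13.5 × (11.85/13.97) = 13.5 × 0.848246 = 11.4513
Index = Σ wᵢ·(p₁ᵢ/p₀ᵢ) = 33.1039 + 35.5031 + 4.9149 + 11.4513 = 84.9732

84.97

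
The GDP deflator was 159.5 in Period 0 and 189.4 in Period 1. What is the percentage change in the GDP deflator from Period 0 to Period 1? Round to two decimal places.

Change = (189.4 − 159.5) / 159.5 × 100
       = 29.9 / 159.5 × 100 = 18.7461%

18.75%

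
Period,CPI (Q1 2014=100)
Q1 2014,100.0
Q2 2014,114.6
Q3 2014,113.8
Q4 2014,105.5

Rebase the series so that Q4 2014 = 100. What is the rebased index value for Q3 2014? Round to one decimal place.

107.9

Rebased(Q3 2014) = 113.8 / 105.5 × 100 = 107.8673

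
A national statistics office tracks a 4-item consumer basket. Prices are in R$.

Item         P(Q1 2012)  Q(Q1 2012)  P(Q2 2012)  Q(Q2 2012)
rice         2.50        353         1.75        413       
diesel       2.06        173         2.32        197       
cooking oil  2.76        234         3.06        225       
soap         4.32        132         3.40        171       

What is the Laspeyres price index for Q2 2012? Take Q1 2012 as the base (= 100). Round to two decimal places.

88.96

Laspeyres price index uses base-period quantities as weights.
ΣP(Q2 2012)·Q(Q1 2012) = 1.75×353 + 2.32×173 + 3.06×234 + 3.40×132 = 617.75 + 401.36 + 716.04 + 448.8 = 2183.95
ΣP(Q1 2012)·Q(Q1 2012) = 2.50×353 + 2.06×173 + 2.76×234 + 4.32×132 = 882.5 + 356.38 + 645.84 + 570.24 = 2454.96
Index = 2183.95 / 2454.96 × 100 = 88.9607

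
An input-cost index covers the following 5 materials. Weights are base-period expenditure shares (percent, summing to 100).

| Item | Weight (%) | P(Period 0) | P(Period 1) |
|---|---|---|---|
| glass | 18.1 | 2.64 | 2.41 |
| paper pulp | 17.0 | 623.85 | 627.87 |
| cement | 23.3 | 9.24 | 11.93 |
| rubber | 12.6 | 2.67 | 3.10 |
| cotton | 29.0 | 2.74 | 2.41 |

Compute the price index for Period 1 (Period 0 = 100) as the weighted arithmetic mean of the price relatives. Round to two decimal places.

103.85

glass: 18.1 × (2.41/2.64) = 18.1 × 0.912879 = 16.5231
paper pulp: 17.0 × (627.87/623.85) = 17.0 × 1.006444 = 17.1095
cement: 23.3 × (11.93/9.24) = 23.3 × 1.291126 = 30.0832
rubber: 12.6 × (3.10/2.67) = 12.6 × 1.161049 = 14.6292
cotton: 29.0 × (2.41/2.74) = 29.0 × 0.879562 = 25.5073
Index = Σ wᵢ·(p₁ᵢ/p₀ᵢ) = 16.5231 + 17.1095 + 30.0832 + 14.6292 + 25.5073 = 103.8524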